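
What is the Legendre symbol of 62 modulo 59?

1

Reduce the numerator: 62 ≡ 3 (mod 59), so (62|59) = (3|59).
Both 3 ≡ 3 and 59 ≡ 3 (mod 4), so reciprocity gives (3|59) = -(59|3). Reduce: 59 ≡ 2 (mod 3). Now have -(2|3).
Factor out 2: 2 = 2. Since 3 ≡ 3 (mod 8), (2|3) = -1. Now have (1|3).
(1|3) = 1. Collecting the sign factors: 1.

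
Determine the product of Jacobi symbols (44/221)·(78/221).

By multiplicativity, (44·78/221) = (44/221)·(78/221).
First factor (44/221):
(44/221)
  = (11/221)    [221 ≡ 5 mod 8 ⇒ (2/221)^2 = +1]
  = (221/11)    [QR: 221 ≡ 1 mod 4, sign kept]
  = (1/11)    [221 ≡ 1 mod 11]
  = 1    [(1/11) = 1]
Second factor (78/221):
(78/221)
  = -(39/221)    [221 ≡ 5 mod 8 ⇒ (2/221) = -1]
  = -(221/39)    [QR: 221 ≡ 1 mod 4, sign kept]
  = -(26/39)    [221 ≡ 26 mod 39]
  = -(13/39)    [39 ≡ 7 mod 8 ⇒ (2/39) = +1]
  = -(39/13)    [QR: 13 ≡ 1 mod 4, sign kept]
  = -(0/13)    [39 ≡ 0 mod 13]
  = 0    [numerator 0, gcd > 1]
Product: (1)·(0) = 0.

0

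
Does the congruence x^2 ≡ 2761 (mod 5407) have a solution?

yes

(2761/5407)
  = (5407/2761)    [QR: 2761 ≡ 1 mod 4, sign kept]
  = (2646/2761)    [5407 ≡ 2646 mod 2761]
  = (1323/2761)    [2761 ≡ 1 mod 8 ⇒ (2/2761) = +1]
  = (2761/1323)    [QR: 2761 ≡ 1 mod 4, sign kept]
  = (115/1323)    [2761 ≡ 115 mod 1323]
  = -(1323/115)    [QR: both ≡ 3 mod 4, sign flips]
  = -(58/115)    [1323 ≡ 58 mod 115]
  = (29/115)    [115 ≡ 3 mod 8 ⇒ (2/115) = -1]
  = (115/29)    [QR: 29 ≡ 1 mod 4, sign kept]
  = (28/29)    [115 ≡ 28 mod 29]
  = (7/29)    [29 ≡ 5 mod 8 ⇒ (2/29)^2 = +1]
  = (29/7)    [QR: 29 ≡ 1 mod 4, sign kept]
  = (1/7)    [29 ≡ 1 mod 7]
  = 1    [(1/7) = 1]
The Legendre symbol is 1, so x^2 ≡ 2761 (mod 5407) has solution.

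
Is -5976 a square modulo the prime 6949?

Reduce the numerator: -5976 ≡ 973 (mod 6949), so (-5976/6949) = (973/6949).
973 ≡ 1 (mod 4), so quadratic reciprocity gives (973/6949) = (6949/973). Reduce: 6949 ≡ 138 (mod 973). Now have (138/973).
Factor out 2: 138 = 2·69. Since 973 ≡ 5 (mod 8), (2/973) = -1. Now have -(69/973).
69 ≡ 1 (mod 4), so quadratic reciprocity gives (69/973) = (973/69). Reduce: 973 ≡ 7 (mod 69). Now have -(7/69).
69 ≡ 1 (mod 4), so quadratic reciprocity gives (7/69) = (69/7). Reduce: 69 ≡ 6 (mod 7). Now have -(6/7).
Factor out 2: 6 = 2·3. Since 7 ≡ 7 (mod 8), (2/7) = +1. Now have -(3/7).
Both 3 ≡ 3 and 7 ≡ 3 (mod 4), so reciprocity gives (3/7) = -(7/3). Reduce: 7 ≡ 1 (mod 3). Now have (1/3).
(1/3) = 1. Collecting the sign factors: 1.
(-5976/6949) = 1, and 6949 is prime, so -5976 is a quadratic residue mod 6949.

yes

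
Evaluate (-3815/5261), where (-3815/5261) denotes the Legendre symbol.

Pull out -1: (-3815/5261) = (-1/5261)·(3815/5261). Since 5261 ≡ 1 (mod 4), (-1/5261) = +1. Now have (3815/5261).
5261 ≡ 1 (mod 4), so quadratic reciprocity gives (3815/5261) = (5261/3815). Reduce: 5261 ≡ 1446 (mod 3815). Now have (1446/3815).
Factor out 2: 1446 = 2·723. Since 3815 ≡ 7 (mod 8), (2/3815) = +1. Now have (723/3815).
Both 723 ≡ 3 and 3815 ≡ 3 (mod 4), so reciprocity gives (723/3815) = -(3815/723). Reduce: 3815 ≡ 200 (mod 723). Now have -(200/723).
Factor out 2: 200 = 2^3·25. Since 723 ≡ 3 (mod 8), (2/723) = -1, and (2/723)^3 = -1. Now have (25/723).
25 ≡ 1 (mod 4), so quadratic reciprocity gives (25/723) = (723/25). Reduce: 723 ≡ 23 (mod 25). Now have (23/25).
25 ≡ 1 (mod 4), so quadratic reciprocity gives (23/25) = (25/23). Reduce: 25 ≡ 2 (mod 23). Now have (2/23).
Factor out 2: 2 = 2. Since 23 ≡ 7 (mod 8), (2/23) = +1. Now have (1/23).
(1/23) = 1. Collecting the sign factors: 1.

1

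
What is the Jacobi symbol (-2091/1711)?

(-2091/1711)
  = (1331/1711)    [-2091 ≡ 1331 mod 1711]
  = -(1711/1331)    [QR: both ≡ 3 mod 4, sign flips]
  = -(380/1331)    [1711 ≡ 380 mod 1331]
  = -(95/1331)    [1331 ≡ 3 mod 8 ⇒ (2/1331)^2 = +1]
  = (1331/95)    [QR: both ≡ 3 mod 4, sign flips]
  = (1/95)    [1331 ≡ 1 mod 95]
  = 1    [(1/95) = 1]

1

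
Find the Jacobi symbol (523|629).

(523|629)
  = (629|523)    [QR: 629 ≡ 1 mod 4, sign kept]
  = (106|523)    [629 ≡ 106 mod 523]
  = -(53|523)    [523 ≡ 3 mod 8 ⇒ (2|523) = -1]
  = -(523|53)    [QR: 53 ≡ 1 mod 4, sign kept]
  = -(46|53)    [523 ≡ 46 mod 53]
  = (23|53)    [53 ≡ 5 mod 8 ⇒ (2|53) = -1]
  = (53|23)    [QR: 53 ≡ 1 mod 4, sign kept]
  = (7|23)    [53 ≡ 7 mod 23]
  = -(23|7)    [QR: both ≡ 3 mod 4, sign flips]
  = -(2|7)    [23 ≡ 2 mod 7]
  = -(1|7)    [7 ≡ 7 mod 8 ⇒ (2|7) = +1]
  = -1    [(1|7) = 1]

-1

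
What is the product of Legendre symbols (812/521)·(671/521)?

By multiplicativity, (812·671/521) = (812/521)·(671/521).
First factor (812/521):
(812/521)
  = (291/521)    [812 ≡ 291 mod 521]
  = (521/291)    [QR: 521 ≡ 1 mod 4, sign kept]
  = (230/291)    [521 ≡ 230 mod 291]
  = -(115/291)    [291 ≡ 3 mod 8 ⇒ (2/291) = -1]
  = (291/115)    [QR: both ≡ 3 mod 4, sign flips]
  = (61/115)    [291 ≡ 61 mod 115]
  = (115/61)    [QR: 61 ≡ 1 mod 4, sign kept]
  = (54/61)    [115 ≡ 54 mod 61]
  = -(27/61)    [61 ≡ 5 mod 8 ⇒ (2/61) = -1]
  = -(61/27)    [QR: 61 ≡ 1 mod 4, sign kept]
  = -(7/27)    [61 ≡ 7 mod 27]
  = (27/7)    [QR: both ≡ 3 mod 4, sign flips]
  = (6/7)    [27 ≡ 6 mod 7]
  = (3/7)    [7 ≡ 7 mod 8 ⇒ (2/7) = +1]
  = -(7/3)    [QR: both ≡ 3 mod 4, sign flips]
  = -(1/3)    [7 ≡ 1 mod 3]
  = -1    [(1/3) = 1]
Second factor (671/521):
(671/521)
  = (150/521)    [671 ≡ 150 mod 521]
  = (75/521)    [521 ≡ 1 mod 8 ⇒ (2/521) = +1]
  = (521/75)    [QR: 521 ≡ 1 mod 4, sign kept]
  = (71/75)    [521 ≡ 71 mod 75]
  = -(75/71)    [QR: both ≡ 3 mod 4, sign flips]
  = -(4/71)    [75 ≡ 4 mod 71]
  = -(1/71)    [71 ≡ 7 mod 8 ⇒ (2/71)^2 = +1]
  = -1    [(1/71) = 1]
Product: (-1)·(-1) = 1.

1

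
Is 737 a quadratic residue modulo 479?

no

Reduce the numerator: 737 ≡ 258 (mod 479), so (737|479) = (258|479).
Factor out 2: 258 = 2·129. Since 479 ≡ 7 (mod 8), (2|479) = +1. Now have (129|479).
129 ≡ 1 (mod 4), so quadratic reciprocity gives (129|479) = (479|129). Reduce: 479 ≡ 92 (mod 129). Now have (92|129).
Factor out 2: 92 = 2^2·23. Since 129 ≡ 1 (mod 8), (2|129) = +1, and (2|129)^2 = +1. Now have (23|129).
129 ≡ 1 (mod 4), so quadratic reciprocity gives (23|129) = (129|23). Reduce: 129 ≡ 14 (mod 23). Now have (14|23).
Factor out 2: 14 = 2·7. Since 23 ≡ 7 (mod 8), (2|23) = +1. Now have (7|23).
Both 7 ≡ 3 and 23 ≡ 3 (mod 4), so reciprocity gives (7|23) = -(23|7). Reduce: 23 ≡ 2 (mod 7). Now have -(2|7).
Factor out 2: 2 = 2. Since 7 ≡ 7 (mod 8), (2|7) = +1. Now have -(1|7).
(1|7) = 1. Collecting the sign factors: -1.
The Legendre symbol is -1, so x^2 ≡ 737 (mod 479) has no solution.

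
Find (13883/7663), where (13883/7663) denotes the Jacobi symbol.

-1

Reduce the numerator: 13883 ≡ 6220 (mod 7663), so (13883/7663) = (6220/7663).
Factor out 2: 6220 = 2^2·1555. Since 7663 ≡ 7 (mod 8), (2/7663) = +1, and (2/7663)^2 = +1. Now have (1555/7663).
Both 1555 ≡ 3 and 7663 ≡ 3 (mod 4), so reciprocity gives (1555/7663) = -(7663/1555). Reduce: 7663 ≡ 1443 (mod 1555). Now have -(1443/1555).
Both 1443 ≡ 3 and 1555 ≡ 3 (mod 4), so reciprocity gives (1443/1555) = -(1555/1443). Reduce: 1555 ≡ 112 (mod 1443). Now have (112/1443).
Factor out 2: 112 = 2^4·7. Since 1443 ≡ 3 (mod 8), (2/1443) = -1, and (2/1443)^4 = +1. Now have (7/1443).
Both 7 ≡ 3 and 1443 ≡ 3 (mod 4), so reciprocity gives (7/1443) = -(1443/7). Reduce: 1443 ≡ 1 (mod 7). Now have -(1/7).
(1/7) = 1. Collecting the sign factors: -1.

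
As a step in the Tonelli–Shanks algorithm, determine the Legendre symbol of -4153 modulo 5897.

Reduce the numerator: -4153 ≡ 1744 (mod 5897), so (-4153 / 5897) = (1744 / 5897).
Factor out 2: 1744 = 2^4·109. Since 5897 ≡ 1 (mod 8), (2 / 5897) = +1, and (2 / 5897)^4 = +1. Now have (109 / 5897).
109 ≡ 1 (mod 4), so quadratic reciprocity gives (109 / 5897) = (5897 / 109). Reduce: 5897 ≡ 11 (mod 109). Now have (11 / 109).
109 ≡ 1 (mod 4), so quadratic reciprocity gives (11 / 109) = (109 / 11). Reduce: 109 ≡ 10 (mod 11). Now have (10 / 11).
Factor out 2: 10 = 2·5. Since 11 ≡ 3 (mod 8), (2 / 11) = -1. Now have -(5 / 11).
5 ≡ 1 (mod 4), so quadratic reciprocity gives (5 / 11) = (11 / 5). Reduce: 11 ≡ 1 (mod 5). Now have -(1 / 5).
(1 / 5) = 1. Collecting the sign factors: -1.

-1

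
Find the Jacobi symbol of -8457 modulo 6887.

(-8457/6887)
  = -(8457/6887)    [6887 ≡ 3 mod 4 ⇒ (-1/6887) = -1]
  = -(1570/6887)    [8457 ≡ 1570 mod 6887]
  = -(785/6887)    [6887 ≡ 7 mod 8 ⇒ (2/6887) = +1]
  = -(6887/785)    [QR: 785 ≡ 1 mod 4, sign kept]
  = -(607/785)    [6887 ≡ 607 mod 785]
  = -(785/607)    [QR: 785 ≡ 1 mod 4, sign kept]
  = -(178/607)    [785 ≡ 178 mod 607]
  = -(89/607)    [607 ≡ 7 mod 8 ⇒ (2/607) = +1]
  = -(607/89)    [QR: 89 ≡ 1 mod 4, sign kept]
  = -(73/89)    [607 ≡ 73 mod 89]
  = -(89/73)    [QR: 73 ≡ 1 mod 4, sign kept]
  = -(16/73)    [89 ≡ 16 mod 73]
  = -(1/73)    [73 ≡ 1 mod 8 ⇒ (2/73)^4 = +1]
  = -1    [(1/73) = 1]

-1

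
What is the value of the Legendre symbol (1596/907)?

1

(1596/907)
  = (689/907)    [1596 ≡ 689 mod 907]
  = (907/689)    [QR: 689 ≡ 1 mod 4, sign kept]
  = (218/689)    [907 ≡ 218 mod 689]
  = (109/689)    [689 ≡ 1 mod 8 ⇒ (2/689) = +1]
  = (689/109)    [QR: 109 ≡ 1 mod 4, sign kept]
  = (35/109)    [689 ≡ 35 mod 109]
  = (109/35)    [QR: 109 ≡ 1 mod 4, sign kept]
  = (4/35)    [109 ≡ 4 mod 35]
  = (1/35)    [35 ≡ 3 mod 8 ⇒ (2/35)^2 = +1]
  = 1    [(1/35) = 1]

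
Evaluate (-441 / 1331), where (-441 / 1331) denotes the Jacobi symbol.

-1

(-441 / 1331)
  = -(441 / 1331)    [1331 ≡ 3 mod 4 ⇒ (-1 / 1331) = -1]
  = -(1331 / 441)    [QR: 441 ≡ 1 mod 4, sign kept]
  = -(8 / 441)    [1331 ≡ 8 mod 441]
  = -(1 / 441)    [441 ≡ 1 mod 8 ⇒ (2 / 441)^3 = +1]
  = -1    [(1 / 441) = 1]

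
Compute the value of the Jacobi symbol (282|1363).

0

Factor out 2: 282 = 2·141. Since 1363 ≡ 3 (mod 8), (2|1363) = -1. Now have -(141|1363).
141 ≡ 1 (mod 4), so quadratic reciprocity gives (141|1363) = (1363|141). Reduce: 1363 ≡ 94 (mod 141). Now have -(94|141).
Factor out 2: 94 = 2·47. Since 141 ≡ 5 (mod 8), (2|141) = -1. Now have (47|141).
141 ≡ 1 (mod 4), so quadratic reciprocity gives (47|141) = (141|47). Reduce: 141 ≡ 0 (mod 47). Now have (0|47).
The numerator is now 0 with denominator 47 > 1: the symbol is 0.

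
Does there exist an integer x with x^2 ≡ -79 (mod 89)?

yes

(-79/89)
  = (79/89)    [89 ≡ 1 mod 4 ⇒ (-1/89) = +1]
  = (89/79)    [QR: 89 ≡ 1 mod 4, sign kept]
  = (10/79)    [89 ≡ 10 mod 79]
  = (5/79)    [79 ≡ 7 mod 8 ⇒ (2/79) = +1]
  = (79/5)    [QR: 5 ≡ 1 mod 4, sign kept]
  = (4/5)    [79 ≡ 4 mod 5]
  = (1/5)    [5 ≡ 5 mod 8 ⇒ (2/5)^2 = +1]
  = 1    [(1/5) = 1]
The Legendre symbol is 1, so x^2 ≡ -79 (mod 89) has solution.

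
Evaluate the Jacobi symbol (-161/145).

1

(-161/145)
  = (161/145)    [145 ≡ 1 mod 4 ⇒ (-1/145) = +1]
  = (16/145)    [161 ≡ 16 mod 145]
  = (1/145)    [145 ≡ 1 mod 8 ⇒ (2/145)^4 = +1]
  = 1    [(1/145) = 1]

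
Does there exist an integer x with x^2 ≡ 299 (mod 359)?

no

(299/359)
  = -(359/299)    [QR: both ≡ 3 mod 4, sign flips]
  = -(60/299)    [359 ≡ 60 mod 299]
  = -(15/299)    [299 ≡ 3 mod 8 ⇒ (2/299)^2 = +1]
  = (299/15)    [QR: both ≡ 3 mod 4, sign flips]
  = (14/15)    [299 ≡ 14 mod 15]
  = (7/15)    [15 ≡ 7 mod 8 ⇒ (2/15) = +1]
  = -(15/7)    [QR: both ≡ 3 mod 4, sign flips]
  = -(1/7)    [15 ≡ 1 mod 7]
  = -1    [(1/7) = 1]
(299/359) = -1, and 359 is prime, so 299 is not a quadratic residue mod 359.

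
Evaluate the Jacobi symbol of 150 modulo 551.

1

Factor out 2: 150 = 2·75. Since 551 ≡ 7 (mod 8), (2|551) = +1. Now have (75|551).
Both 75 ≡ 3 and 551 ≡ 3 (mod 4), so reciprocity gives (75|551) = -(551|75). Reduce: 551 ≡ 26 (mod 75). Now have -(26|75).
Factor out 2: 26 = 2·13. Since 75 ≡ 3 (mod 8), (2|75) = -1. Now have (13|75).
13 ≡ 1 (mod 4), so quadratic reciprocity gives (13|75) = (75|13). Reduce: 75 ≡ 10 (mod 13). Now have (10|13).
Factor out 2: 10 = 2·5. Since 13 ≡ 5 (mod 8), (2|13) = -1. Now have -(5|13).
5 ≡ 1 (mod 4), so quadratic reciprocity gives (5|13) = (13|5). Reduce: 13 ≡ 3 (mod 5). Now have -(3|5).
5 ≡ 1 (mod 4), so quadratic reciprocity gives (3|5) = (5|3). Reduce: 5 ≡ 2 (mod 3). Now have -(2|3).
Factor out 2: 2 = 2. Since 3 ≡ 3 (mod 8), (2|3) = -1. Now have (1|3).
(1|3) = 1. Collecting the sign factors: 1.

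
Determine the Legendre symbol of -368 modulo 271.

1

Pull out -1: (-368|271) = (-1|271)·(368|271). Since 271 ≡ 3 (mod 4), (-1|271) = -1. Now have -(368|271).
Reduce the numerator: 368 ≡ 97 (mod 271), so (368|271) = (97|271).
97 ≡ 1 (mod 4), so quadratic reciprocity gives (97|271) = (271|97). Reduce: 271 ≡ 77 (mod 97). Now have -(77|97).
77 ≡ 1 (mod 4), so quadratic reciprocity gives (77|97) = (97|77). Reduce: 97 ≡ 20 (mod 77). Now have -(20|77).
Factor out 2: 20 = 2^2·5. Since 77 ≡ 5 (mod 8), (2|77) = -1, and (2|77)^2 = +1. Now have -(5|77).
5 ≡ 1 (mod 4), so quadratic reciprocity gives (5|77) = (77|5). Reduce: 77 ≡ 2 (mod 5). Now have -(2|5).
Factor out 2: 2 = 2. Since 5 ≡ 5 (mod 8), (2|5) = -1. Now have (1|5).
(1|5) = 1. Collecting the sign factors: 1.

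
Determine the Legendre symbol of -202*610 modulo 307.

By multiplicativity, (-202·610/307) = (-202/307)·(610/307).
First factor (-202/307):
Reduce the numerator: -202 ≡ 105 (mod 307), so (-202/307) = (105/307).
105 ≡ 1 (mod 4), so quadratic reciprocity gives (105/307) = (307/105). Reduce: 307 ≡ 97 (mod 105). Now have (97/105).
97 ≡ 1 (mod 4), so quadratic reciprocity gives (97/105) = (105/97). Reduce: 105 ≡ 8 (mod 97). Now have (8/97).
Factor out 2: 8 = 2^3. Since 97 ≡ 1 (mod 8), (2/97) = +1, and (2/97)^3 = +1. Now have (1/97).
(1/97) = 1. Collecting the sign factors: 1.
Second factor (610/307):
Reduce the numerator: 610 ≡ 303 (mod 307), so (610/307) = (303/307).
Both 303 ≡ 3 and 307 ≡ 3 (mod 4), so reciprocity gives (303/307) = -(307/303). Reduce: 307 ≡ 4 (mod 303). Now have -(4/303).
Factor out 2: 4 = 2^2. Since 303 ≡ 7 (mod 8), (2/303) = +1, and (2/303)^2 = +1. Now have -(1/303).
(1/303) = 1. Collecting the sign factors: -1.
Product: (1)·(-1) = -1.

-1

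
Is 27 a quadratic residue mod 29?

no

(27/29)
  = (29/27)    [QR: 29 ≡ 1 mod 4, sign kept]
  = (2/27)    [29 ≡ 2 mod 27]
  = -(1/27)    [27 ≡ 3 mod 8 ⇒ (2/27) = -1]
  = -1    [(1/27) = 1]
The Legendre symbol is -1, so x^2 ≡ 27 (mod 29) has no solution.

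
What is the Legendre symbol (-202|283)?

Reduce the numerator: -202 ≡ 81 (mod 283), so (-202|283) = (81|283).
81 ≡ 1 (mod 4), so quadratic reciprocity gives (81|283) = (283|81). Reduce: 283 ≡ 40 (mod 81). Now have (40|81).
Factor out 2: 40 = 2^3·5. Since 81 ≡ 1 (mod 8), (2|81) = +1, and (2|81)^3 = +1. Now have (5|81).
5 ≡ 1 (mod 4), so quadratic reciprocity gives (5|81) = (81|5). Reduce: 81 ≡ 1 (mod 5). Now have (1|5).
(1|5) = 1. Collecting the sign factors: 1.

1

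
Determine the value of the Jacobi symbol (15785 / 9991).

-1

Reduce the numerator: 15785 ≡ 5794 (mod 9991), so (15785 / 9991) = (5794 / 9991).
Factor out 2: 5794 = 2·2897. Since 9991 ≡ 7 (mod 8), (2 / 9991) = +1. Now have (2897 / 9991).
2897 ≡ 1 (mod 4), so quadratic reciprocity gives (2897 / 9991) = (9991 / 2897). Reduce: 9991 ≡ 1300 (mod 2897). Now have (1300 / 2897).
Factor out 2: 1300 = 2^2·325. Since 2897 ≡ 1 (mod 8), (2 / 2897) = +1, and (2 / 2897)^2 = +1. Now have (325 / 2897).
325 ≡ 1 (mod 4), so quadratic reciprocity gives (325 / 2897) = (2897 / 325). Reduce: 2897 ≡ 297 (mod 325). Now have (297 / 325).
297 ≡ 1 (mod 4), so quadratic reciprocity gives (297 / 325) = (325 / 297). Reduce: 325 ≡ 28 (mod 297). Now have (28 / 297).
Factor out 2: 28 = 2^2·7. Since 297 ≡ 1 (mod 8), (2 / 297) = +1, and (2 / 297)^2 = +1. Now have (7 / 297).
297 ≡ 1 (mod 4), so quadratic reciprocity gives (7 / 297) = (297 / 7). Reduce: 297 ≡ 3 (mod 7). Now have (3 / 7).
Both 3 ≡ 3 and 7 ≡ 3 (mod 4), so reciprocity gives (3 / 7) = -(7 / 3). Reduce: 7 ≡ 1 (mod 3). Now have -(1 / 3).
(1 / 3) = 1. Collecting the sign factors: -1.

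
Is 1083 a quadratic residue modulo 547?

Reduce the numerator: 1083 ≡ 536 (mod 547), so (1083|547) = (536|547).
Factor out 2: 536 = 2^3·67. Since 547 ≡ 3 (mod 8), (2|547) = -1, and (2|547)^3 = -1. Now have -(67|547).
Both 67 ≡ 3 and 547 ≡ 3 (mod 4), so reciprocity gives (67|547) = -(547|67). Reduce: 547 ≡ 11 (mod 67). Now have (11|67).
Both 11 ≡ 3 and 67 ≡ 3 (mod 4), so reciprocity gives (11|67) = -(67|11). Reduce: 67 ≡ 1 (mod 11). Now have -(1|11).
(1|11) = 1. Collecting the sign factors: -1.
(1083|547) = -1, and 547 is prime, so 1083 is not a quadratic residue mod 547.

no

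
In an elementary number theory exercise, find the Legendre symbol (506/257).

(506/257)
  = (249/257)    [506 ≡ 249 mod 257]
  = (257/249)    [QR: 249 ≡ 1 mod 4, sign kept]
  = (8/249)    [257 ≡ 8 mod 249]
  = (1/249)    [249 ≡ 1 mod 8 ⇒ (2/249)^3 = +1]
  = 1    [(1/249) = 1]

1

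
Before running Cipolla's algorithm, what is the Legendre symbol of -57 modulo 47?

Pull out -1: (-57/47) = (-1/47)·(57/47). Since 47 ≡ 3 (mod 4), (-1/47) = -1. Now have -(57/47).
Reduce the numerator: 57 ≡ 10 (mod 47), so (57/47) = (10/47).
Factor out 2: 10 = 2·5. Since 47 ≡ 7 (mod 8), (2/47) = +1. Now have -(5/47).
5 ≡ 1 (mod 4), so quadratic reciprocity gives (5/47) = (47/5). Reduce: 47 ≡ 2 (mod 5). Now have -(2/5).
Factor out 2: 2 = 2. Since 5 ≡ 5 (mod 8), (2/5) = -1. Now have (1/5).
(1/5) = 1. Collecting the sign factors: 1.

1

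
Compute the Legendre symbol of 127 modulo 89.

Reduce the numerator: 127 ≡ 38 (mod 89), so (127/89) = (38/89).
Factor out 2: 38 = 2·19. Since 89 ≡ 1 (mod 8), (2/89) = +1. Now have (19/89).
89 ≡ 1 (mod 4), so quadratic reciprocity gives (19/89) = (89/19). Reduce: 89 ≡ 13 (mod 19). Now have (13/19).
13 ≡ 1 (mod 4), so quadratic reciprocity gives (13/19) = (19/13). Reduce: 19 ≡ 6 (mod 13). Now have (6/13).
Factor out 2: 6 = 2·3. Since 13 ≡ 5 (mod 8), (2/13) = -1. Now have -(3/13).
13 ≡ 1 (mod 4), so quadratic reciprocity gives (3/13) = (13/3). Reduce: 13 ≡ 1 (mod 3). Now have -(1/3).
(1/3) = 1. Collecting the sign factors: -1.

-1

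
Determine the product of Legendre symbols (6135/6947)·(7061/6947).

By multiplicativity, (6135·7061/6947) = (6135/6947)·(7061/6947).
First factor (6135/6947):
Both 6135 ≡ 3 and 6947 ≡ 3 (mod 4), so reciprocity gives (6135/6947) = -(6947/6135). Reduce: 6947 ≡ 812 (mod 6135). Now have -(812/6135).
Factor out 2: 812 = 2^2·203. Since 6135 ≡ 7 (mod 8), (2/6135) = +1, and (2/6135)^2 = +1. Now have -(203/6135).
Both 203 ≡ 3 and 6135 ≡ 3 (mod 4), so reciprocity gives (203/6135) = -(6135/203). Reduce: 6135 ≡ 45 (mod 203). Now have (45/203).
45 ≡ 1 (mod 4), so quadratic reciprocity gives (45/203) = (203/45). Reduce: 203 ≡ 23 (mod 45). Now have (23/45).
45 ≡ 1 (mod 4), so quadratic reciprocity gives (23/45) = (45/23). Reduce: 45 ≡ 22 (mod 23). Now have (22/23).
Factor out 2: 22 = 2·11. Since 23 ≡ 7 (mod 8), (2/23) = +1. Now have (11/23).
Both 11 ≡ 3 and 23 ≡ 3 (mod 4), so reciprocity gives (11/23) = -(23/11). Reduce: 23 ≡ 1 (mod 11). Now have -(1/11).
(1/11) = 1. Collecting the sign factors: -1.
Second factor (7061/6947):
Reduce the numerator: 7061 ≡ 114 (mod 6947), so (7061/6947) = (114/6947).
Factor out 2: 114 = 2·57. Since 6947 ≡ 3 (mod 8), (2/6947) = -1. Now have -(57/6947).
57 ≡ 1 (mod 4), so quadratic reciprocity gives (57/6947) = (6947/57). Reduce: 6947 ≡ 50 (mod 57). Now have -(50/57).
Factor out 2: 50 = 2·25. Since 57 ≡ 1 (mod 8), (2/57) = +1. Now have -(25/57).
25 ≡ 1 (mod 4), so quadratic reciprocity gives (25/57) = (57/25). Reduce: 57 ≡ 7 (mod 25). Now have -(7/25).
25 ≡ 1 (mod 4), so quadratic reciprocity gives (7/25) = (25/7). Reduce: 25 ≡ 4 (mod 7). Now have -(4/7).
Factor out 2: 4 = 2^2. Since 7 ≡ 7 (mod 8), (2/7) = +1, and (2/7)^2 = +1. Now have -(1/7).
(1/7) = 1. Collecting the sign factors: -1.
Product: (-1)·(-1) = 1.

1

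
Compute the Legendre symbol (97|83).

-1

Reduce the numerator: 97 ≡ 14 (mod 83), so (97|83) = (14|83).
Factor out 2: 14 = 2·7. Since 83 ≡ 3 (mod 8), (2|83) = -1. Now have -(7|83).
Both 7 ≡ 3 and 83 ≡ 3 (mod 4), so reciprocity gives (7|83) = -(83|7). Reduce: 83 ≡ 6 (mod 7). Now have (6|7).
Factor out 2: 6 = 2·3. Since 7 ≡ 7 (mod 8), (2|7) = +1. Now have (3|7).
Both 3 ≡ 3 and 7 ≡ 3 (mod 4), so reciprocity gives (3|7) = -(7|3). Reduce: 7 ≡ 1 (mod 3). Now have -(1|3).
(1|3) = 1. Collecting the sign factors: -1.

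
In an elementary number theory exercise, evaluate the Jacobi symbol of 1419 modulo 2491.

(1419/2491)
  = -(2491/1419)    [QR: both ≡ 3 mod 4, sign flips]
  = -(1072/1419)    [2491 ≡ 1072 mod 1419]
  = -(67/1419)    [1419 ≡ 3 mod 8 ⇒ (2/1419)^4 = +1]
  = (1419/67)    [QR: both ≡ 3 mod 4, sign flips]
  = (12/67)    [1419 ≡ 12 mod 67]
  = (3/67)    [67 ≡ 3 mod 8 ⇒ (2/67)^2 = +1]
  = -(67/3)    [QR: both ≡ 3 mod 4, sign flips]
  = -(1/3)    [67 ≡ 1 mod 3]
  = -1    [(1/3) = 1]

-1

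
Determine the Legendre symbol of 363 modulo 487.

(363/487)
  = -(487/363)    [QR: both ≡ 3 mod 4, sign flips]
  = -(124/363)    [487 ≡ 124 mod 363]
  = -(31/363)    [363 ≡ 3 mod 8 ⇒ (2/363)^2 = +1]
  = (363/31)    [QR: both ≡ 3 mod 4, sign flips]
  = (22/31)    [363 ≡ 22 mod 31]
  = (11/31)    [31 ≡ 7 mod 8 ⇒ (2/31) = +1]
  = -(31/11)    [QR: both ≡ 3 mod 4, sign flips]
  = -(9/11)    [31 ≡ 9 mod 11]
  = -(11/9)    [QR: 9 ≡ 1 mod 4, sign kept]
  = -(2/9)    [11 ≡ 2 mod 9]
  = -(1/9)    [9 ≡ 1 mod 8 ⇒ (2/9) = +1]
  = -1    [(1/9) = 1]

-1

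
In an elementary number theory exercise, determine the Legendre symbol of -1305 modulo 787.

1

(-1305 / 787)
  = (269 / 787)    [-1305 ≡ 269 mod 787]
  = (787 / 269)    [QR: 269 ≡ 1 mod 4, sign kept]
  = (249 / 269)    [787 ≡ 249 mod 269]
  = (269 / 249)    [QR: 249 ≡ 1 mod 4, sign kept]
  = (20 / 249)    [269 ≡ 20 mod 249]
  = (5 / 249)    [249 ≡ 1 mod 8 ⇒ (2 / 249)^2 = +1]
  = (249 / 5)    [QR: 5 ≡ 1 mod 4, sign kept]
  = (4 / 5)    [249 ≡ 4 mod 5]
  = (1 / 5)    [5 ≡ 5 mod 8 ⇒ (2 / 5)^2 = +1]
  = 1    [(1 / 5) = 1]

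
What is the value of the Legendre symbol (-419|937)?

-1

Reduce the numerator: -419 ≡ 518 (mod 937), so (-419|937) = (518|937).
Factor out 2: 518 = 2·259. Since 937 ≡ 1 (mod 8), (2|937) = +1. Now have (259|937).
937 ≡ 1 (mod 4), so quadratic reciprocity gives (259|937) = (937|259). Reduce: 937 ≡ 160 (mod 259). Now have (160|259).
Factor out 2: 160 = 2^5·5. Since 259 ≡ 3 (mod 8), (2|259) = -1, and (2|259)^5 = -1. Now have -(5|259).
5 ≡ 1 (mod 4), so quadratic reciprocity gives (5|259) = (259|5). Reduce: 259 ≡ 4 (mod 5). Now have -(4|5).
Factor out 2: 4 = 2^2. Since 5 ≡ 5 (mod 8), (2|5) = -1, and (2|5)^2 = +1. Now have -(1|5).
(1|5) = 1. Collecting the sign factors: -1.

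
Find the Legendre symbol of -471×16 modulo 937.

By multiplicativity, (-471·16 / 937) = (-471 / 937)·(16 / 937).
First factor (-471 / 937):
(-471 / 937)
  = (471 / 937)    [937 ≡ 1 mod 4 ⇒ (-1 / 937) = +1]
  = (937 / 471)    [QR: 937 ≡ 1 mod 4, sign kept]
  = (466 / 471)    [937 ≡ 466 mod 471]
  = (233 / 471)    [471 ≡ 7 mod 8 ⇒ (2 / 471) = +1]
  = (471 / 233)    [QR: 233 ≡ 1 mod 4, sign kept]
  = (5 / 233)    [471 ≡ 5 mod 233]
  = (233 / 5)    [QR: 5 ≡ 1 mod 4, sign kept]
  = (3 / 5)    [233 ≡ 3 mod 5]
  = (5 / 3)    [QR: 5 ≡ 1 mod 4, sign kept]
  = (2 / 3)    [5 ≡ 2 mod 3]
  = -(1 / 3)    [3 ≡ 3 mod 8 ⇒ (2 / 3) = -1]
  = -1    [(1 / 3) = 1]
Second factor (16 / 937):
(16 / 937)
  = (1 / 937)    [937 ≡ 1 mod 8 ⇒ (2 / 937)^4 = +1]
  = 1    [(1 / 937) = 1]
Product: (-1)·(1) = -1.

-1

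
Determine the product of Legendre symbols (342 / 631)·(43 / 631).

-1

By multiplicativity, (342·43 / 631) = (342 / 631)·(43 / 631).
First factor (342 / 631):
(342 / 631)
  = (171 / 631)    [631 ≡ 7 mod 8 ⇒ (2 / 631) = +1]
  = -(631 / 171)    [QR: both ≡ 3 mod 4, sign flips]
  = -(118 / 171)    [631 ≡ 118 mod 171]
  = (59 / 171)    [171 ≡ 3 mod 8 ⇒ (2 / 171) = -1]
  = -(171 / 59)    [QR: both ≡ 3 mod 4, sign flips]
  = -(53 / 59)    [171 ≡ 53 mod 59]
  = -(59 / 53)    [QR: 53 ≡ 1 mod 4, sign kept]
  = -(6 / 53)    [59 ≡ 6 mod 53]
  = (3 / 53)    [53 ≡ 5 mod 8 ⇒ (2 / 53) = -1]
  = (53 / 3)    [QR: 53 ≡ 1 mod 4, sign kept]
  = (2 / 3)    [53 ≡ 2 mod 3]
  = -(1 / 3)    [3 ≡ 3 mod 8 ⇒ (2 / 3) = -1]
  = -1    [(1 / 3) = 1]
Second factor (43 / 631):
(43 / 631)
  = -(631 / 43)    [QR: both ≡ 3 mod 4, sign flips]
  = -(29 / 43)    [631 ≡ 29 mod 43]
  = -(43 / 29)    [QR: 29 ≡ 1 mod 4, sign kept]
  = -(14 / 29)    [43 ≡ 14 mod 29]
  = (7 / 29)    [29 ≡ 5 mod 8 ⇒ (2 / 29) = -1]
  = (29 / 7)    [QR: 29 ≡ 1 mod 4, sign kept]
  = (1 / 7)    [29 ≡ 1 mod 7]
  = 1    [(1 / 7) = 1]
Product: (-1)·(1) = -1.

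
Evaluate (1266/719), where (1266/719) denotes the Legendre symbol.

1

(1266/719)
  = (547/719)    [1266 ≡ 547 mod 719]
  = -(719/547)    [QR: both ≡ 3 mod 4, sign flips]
  = -(172/547)    [719 ≡ 172 mod 547]
  = -(43/547)    [547 ≡ 3 mod 8 ⇒ (2/547)^2 = +1]
  = (547/43)    [QR: both ≡ 3 mod 4, sign flips]
  = (31/43)    [547 ≡ 31 mod 43]
  = -(43/31)    [QR: both ≡ 3 mod 4, sign flips]
  = -(12/31)    [43 ≡ 12 mod 31]
  = -(3/31)    [31 ≡ 7 mod 8 ⇒ (2/31)^2 = +1]
  = (31/3)    [QR: both ≡ 3 mod 4, sign flips]
  = (1/3)    [31 ≡ 1 mod 3]
  = 1    [(1/3) = 1]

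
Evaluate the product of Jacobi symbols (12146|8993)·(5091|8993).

By multiplicativity, (12146·5091|8993) = (12146|8993)·(5091|8993).
First factor (12146|8993):
(12146|8993)
  = (3153|8993)    [12146 ≡ 3153 mod 8993]
  = (8993|3153)    [QR: 3153 ≡ 1 mod 4, sign kept]
  = (2687|3153)    [8993 ≡ 2687 mod 3153]
  = (3153|2687)    [QR: 3153 ≡ 1 mod 4, sign kept]
  = (466|2687)    [3153 ≡ 466 mod 2687]
  = (233|2687)    [2687 ≡ 7 mod 8 ⇒ (2|2687) = +1]
  = (2687|233)    [QR: 233 ≡ 1 mod 4, sign kept]
  = (124|233)    [2687 ≡ 124 mod 233]
  = (31|233)    [233 ≡ 1 mod 8 ⇒ (2|233)^2 = +1]
  = (233|31)    [QR: 233 ≡ 1 mod 4, sign kept]
  = (16|31)    [233 ≡ 16 mod 31]
  = (1|31)    [31 ≡ 7 mod 8 ⇒ (2|31)^4 = +1]
  = 1    [(1|31) = 1]
Second factor (5091|8993):
(5091|8993)
  = (8993|5091)    [QR: 8993 ≡ 1 mod 4, sign kept]
  = (3902|5091)    [8993 ≡ 3902 mod 5091]
  = -(1951|5091)    [5091 ≡ 3 mod 8 ⇒ (2|5091) = -1]
  = (5091|1951)    [QR: both ≡ 3 mod 4, sign flips]
  = (1189|1951)    [5091 ≡ 1189 mod 1951]
  = (1951|1189)    [QR: 1189 ≡ 1 mod 4, sign kept]
  = (762|1189)    [1951 ≡ 762 mod 1189]
  = -(381|1189)    [1189 ≡ 5 mod 8 ⇒ (2|1189) = -1]
  = -(1189|381)    [QR: 381 ≡ 1 mod 4, sign kept]
  = -(46|381)    [1189 ≡ 46 mod 381]
  = (23|381)    [381 ≡ 5 mod 8 ⇒ (2|381) = -1]
  = (381|23)    [QR: 381 ≡ 1 mod 4, sign kept]
  = (13|23)    [381 ≡ 13 mod 23]
  = (23|13)    [QR: 13 ≡ 1 mod 4, sign kept]
  = (10|13)    [23 ≡ 10 mod 13]
  = -(5|13)    [13 ≡ 5 mod 8 ⇒ (2|13) = -1]
  = -(13|5)    [QR: 5 ≡ 1 mod 4, sign kept]
  = -(3|5)    [13 ≡ 3 mod 5]
  = -(5|3)    [QR: 5 ≡ 1 mod 4, sign kept]
  = -(2|3)    [5 ≡ 2 mod 3]
  = (1|3)    [3 ≡ 3 mod 8 ⇒ (2|3) = -1]
  = 1    [(1|3) = 1]
Product: (1)·(1) = 1.

1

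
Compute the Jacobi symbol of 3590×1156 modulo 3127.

By multiplicativity, (3590·1156|3127) = (3590|3127)·(1156|3127).
First factor (3590|3127):
Reduce the numerator: 3590 ≡ 463 (mod 3127), so (3590|3127) = (463|3127).
Both 463 ≡ 3 and 3127 ≡ 3 (mod 4), so reciprocity gives (463|3127) = -(3127|463). Reduce: 3127 ≡ 349 (mod 463). Now have -(349|463).
349 ≡ 1 (mod 4), so quadratic reciprocity gives (349|463) = (463|349). Reduce: 463 ≡ 114 (mod 349). Now have -(114|349).
Factor out 2: 114 = 2·57. Since 349 ≡ 5 (mod 8), (2|349) = -1. Now have (57|349).
57 ≡ 1 (mod 4), so quadratic reciprocity gives (57|349) = (349|57). Reduce: 349 ≡ 7 (mod 57). Now have (7|57).
57 ≡ 1 (mod 4), so quadratic reciprocity gives (7|57) = (57|7). Reduce: 57 ≡ 1 (mod 7). Now have (1|7).
(1|7) = 1. Collecting the sign factors: 1.
Second factor (1156|3127):
Factor out 2: 1156 = 2^2·289. Since 3127 ≡ 7 (mod 8), (2|3127) = +1, and (2|3127)^2 = +1. Now have (289|3127).
289 ≡ 1 (mod 4), so quadratic reciprocity gives (289|3127) = (3127|289). Reduce: 3127 ≡ 237 (mod 289). Now have (237|289).
237 ≡ 1 (mod 4), so quadratic reciprocity gives (237|289) = (289|237). Reduce: 289 ≡ 52 (mod 237). Now have (52|237).
Factor out 2: 52 = 2^2·13. Since 237 ≡ 5 (mod 8), (2|237) = -1, and (2|237)^2 = +1. Now have (13|237).
13 ≡ 1 (mod 4), so quadratic reciprocity gives (13|237) = (237|13). Reduce: 237 ≡ 3 (mod 13). Now have (3|13).
13 ≡ 1 (mod 4), so quadratic reciprocity gives (3|13) = (13|3). Reduce: 13 ≡ 1 (mod 3). Now have (1|3).
(1|3) = 1. Collecting the sign factors: 1.
Product: (1)·(1) = 1.

1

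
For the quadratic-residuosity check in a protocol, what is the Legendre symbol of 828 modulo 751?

Reduce the numerator: 828 ≡ 77 (mod 751), so (828|751) = (77|751).
77 ≡ 1 (mod 4), so quadratic reciprocity gives (77|751) = (751|77). Reduce: 751 ≡ 58 (mod 77). Now have (58|77).
Factor out 2: 58 = 2·29. Since 77 ≡ 5 (mod 8), (2|77) = -1. Now have -(29|77).
29 ≡ 1 (mod 4), so quadratic reciprocity gives (29|77) = (77|29). Reduce: 77 ≡ 19 (mod 29). Now have -(19|29).
29 ≡ 1 (mod 4), so quadratic reciprocity gives (19|29) = (29|19). Reduce: 29 ≡ 10 (mod 19). Now have -(10|19).
Factor out 2: 10 = 2·5. Since 19 ≡ 3 (mod 8), (2|19) = -1. Now have (5|19).
5 ≡ 1 (mod 4), so quadratic reciprocity gives (5|19) = (19|5). Reduce: 19 ≡ 4 (mod 5). Now have (4|5).
Factor out 2: 4 = 2^2. Since 5 ≡ 5 (mod 8), (2|5) = -1, and (2|5)^2 = +1. Now have (1|5).
(1|5) = 1. Collecting the sign factors: 1.

1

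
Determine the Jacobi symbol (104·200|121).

1

By multiplicativity, (104·200|121) = (104|121)·(200|121).
First factor (104|121):
Factor out 2: 104 = 2^3·13. Since 121 ≡ 1 (mod 8), (2|121) = +1, and (2|121)^3 = +1. Now have (13|121).
13 ≡ 1 (mod 4), so quadratic reciprocity gives (13|121) = (121|13). Reduce: 121 ≡ 4 (mod 13). Now have (4|13).
Factor out 2: 4 = 2^2. Since 13 ≡ 5 (mod 8), (2|13) = -1, and (2|13)^2 = +1. Now have (1|13).
(1|13) = 1. Collecting the sign factors: 1.
Second factor (200|121):
Reduce the numerator: 200 ≡ 79 (mod 121), so (200|121) = (79|121).
121 ≡ 1 (mod 4), so quadratic reciprocity gives (79|121) = (121|79). Reduce: 121 ≡ 42 (mod 79). Now have (42|79).
Factor out 2: 42 = 2·21. Since 79 ≡ 7 (mod 8), (2|79) = +1. Now have (21|79).
21 ≡ 1 (mod 4), so quadratic reciprocity gives (21|79) = (79|21). Reduce: 79 ≡ 16 (mod 21). Now have (16|21).
Factor out 2: 16 = 2^4. Since 21 ≡ 5 (mod 8), (2|21) = -1, and (2|21)^4 = +1. Now have (1|21).
(1|21) = 1. Collecting the sign factors: 1.
Product: (1)·(1) = 1.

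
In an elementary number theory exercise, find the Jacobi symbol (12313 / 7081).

1

(12313 / 7081)
  = (5232 / 7081)    [12313 ≡ 5232 mod 7081]
  = (327 / 7081)    [7081 ≡ 1 mod 8 ⇒ (2 / 7081)^4 = +1]
  = (7081 / 327)    [QR: 7081 ≡ 1 mod 4, sign kept]
  = (214 / 327)    [7081 ≡ 214 mod 327]
  = (107 / 327)    [327 ≡ 7 mod 8 ⇒ (2 / 327) = +1]
  = -(327 / 107)    [QR: both ≡ 3 mod 4, sign flips]
  = -(6 / 107)    [327 ≡ 6 mod 107]
  = (3 / 107)    [107 ≡ 3 mod 8 ⇒ (2 / 107) = -1]
  = -(107 / 3)    [QR: both ≡ 3 mod 4, sign flips]
  = -(2 / 3)    [107 ≡ 2 mod 3]
  = (1 / 3)    [3 ≡ 3 mod 8 ⇒ (2 / 3) = -1]
  = 1    [(1 / 3) = 1]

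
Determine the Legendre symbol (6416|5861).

1

(6416|5861)
  = (555|5861)    [6416 ≡ 555 mod 5861]
  = (5861|555)    [QR: 5861 ≡ 1 mod 4, sign kept]
  = (311|555)    [5861 ≡ 311 mod 555]
  = -(555|311)    [QR: both ≡ 3 mod 4, sign flips]
  = -(244|311)    [555 ≡ 244 mod 311]
  = -(61|311)    [311 ≡ 7 mod 8 ⇒ (2|311)^2 = +1]
  = -(311|61)    [QR: 61 ≡ 1 mod 4, sign kept]
  = -(6|61)    [311 ≡ 6 mod 61]
  = (3|61)    [61 ≡ 5 mod 8 ⇒ (2|61) = -1]
  = (61|3)    [QR: 61 ≡ 1 mod 4, sign kept]
  = (1|3)    [61 ≡ 1 mod 3]
  = 1    [(1|3) = 1]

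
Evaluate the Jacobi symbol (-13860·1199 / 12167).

1

By multiplicativity, (-13860·1199 / 12167) = (-13860 / 12167)·(1199 / 12167).
First factor (-13860 / 12167):
(-13860 / 12167)
  = -(13860 / 12167)    [12167 ≡ 3 mod 4 ⇒ (-1 / 12167) = -1]
  = -(1693 / 12167)    [13860 ≡ 1693 mod 12167]
  = -(12167 / 1693)    [QR: 1693 ≡ 1 mod 4, sign kept]
  = -(316 / 1693)    [12167 ≡ 316 mod 1693]
  = -(79 / 1693)    [1693 ≡ 5 mod 8 ⇒ (2 / 1693)^2 = +1]
  = -(1693 / 79)    [QR: 1693 ≡ 1 mod 4, sign kept]
  = -(34 / 79)    [1693 ≡ 34 mod 79]
  = -(17 / 79)    [79 ≡ 7 mod 8 ⇒ (2 / 79) = +1]
  = -(79 / 17)    [QR: 17 ≡ 1 mod 4, sign kept]
  = -(11 / 17)    [79 ≡ 11 mod 17]
  = -(17 / 11)    [QR: 17 ≡ 1 mod 4, sign kept]
  = -(6 / 11)    [17 ≡ 6 mod 11]
  = (3 / 11)    [11 ≡ 3 mod 8 ⇒ (2 / 11) = -1]
  = -(11 / 3)    [QR: both ≡ 3 mod 4, sign flips]
  = -(2 / 3)    [11 ≡ 2 mod 3]
  = (1 / 3)    [3 ≡ 3 mod 8 ⇒ (2 / 3) = -1]
  = 1    [(1 / 3) = 1]
Second factor (1199 / 12167):
(1199 / 12167)
  = -(12167 / 1199)    [QR: both ≡ 3 mod 4, sign flips]
  = -(177 / 1199)    [12167 ≡ 177 mod 1199]
  = -(1199 / 177)    [QR: 177 ≡ 1 mod 4, sign kept]
  = -(137 / 177)    [1199 ≡ 137 mod 177]
  = -(177 / 137)    [QR: 137 ≡ 1 mod 4, sign kept]
  = -(40 / 137)    [177 ≡ 40 mod 137]
  = -(5 / 137)    [137 ≡ 1 mod 8 ⇒ (2 / 137)^3 = +1]
  = -(137 / 5)    [QR: 5 ≡ 1 mod 4, sign kept]
  = -(2 / 5)    [137 ≡ 2 mod 5]
  = (1 / 5)    [5 ≡ 5 mod 8 ⇒ (2 / 5) = -1]
  = 1    [(1 / 5) = 1]
Product: (1)·(1) = 1.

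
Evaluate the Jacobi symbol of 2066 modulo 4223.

-1

Factor out 2: 2066 = 2·1033. Since 4223 ≡ 7 (mod 8), (2/4223) = +1. Now have (1033/4223).
1033 ≡ 1 (mod 4), so quadratic reciprocity gives (1033/4223) = (4223/1033). Reduce: 4223 ≡ 91 (mod 1033). Now have (91/1033).
1033 ≡ 1 (mod 4), so quadratic reciprocity gives (91/1033) = (1033/91). Reduce: 1033 ≡ 32 (mod 91). Now have (32/91).
Factor out 2: 32 = 2^5. Since 91 ≡ 3 (mod 8), (2/91) = -1, and (2/91)^5 = -1. Now have -(1/91).
(1/91) = 1. Collecting the sign factors: -1.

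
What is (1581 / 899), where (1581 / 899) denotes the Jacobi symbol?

0

(1581 / 899)
  = (682 / 899)    [1581 ≡ 682 mod 899]
  = -(341 / 899)    [899 ≡ 3 mod 8 ⇒ (2 / 899) = -1]
  = -(899 / 341)    [QR: 341 ≡ 1 mod 4, sign kept]
  = -(217 / 341)    [899 ≡ 217 mod 341]
  = -(341 / 217)    [QR: 217 ≡ 1 mod 4, sign kept]
  = -(124 / 217)    [341 ≡ 124 mod 217]
  = -(31 / 217)    [217 ≡ 1 mod 8 ⇒ (2 / 217)^2 = +1]
  = -(217 / 31)    [QR: 217 ≡ 1 mod 4, sign kept]
  = -(0 / 31)    [217 ≡ 0 mod 31]
  = 0    [numerator 0, gcd > 1]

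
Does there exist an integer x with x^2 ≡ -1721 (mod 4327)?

(-1721|4327)
  = (2606|4327)    [-1721 ≡ 2606 mod 4327]
  = (1303|4327)    [4327 ≡ 7 mod 8 ⇒ (2|4327) = +1]
  = -(4327|1303)    [QR: both ≡ 3 mod 4, sign flips]
  = -(418|1303)    [4327 ≡ 418 mod 1303]
  = -(209|1303)    [1303 ≡ 7 mod 8 ⇒ (2|1303) = +1]
  = -(1303|209)    [QR: 209 ≡ 1 mod 4, sign kept]
  = -(49|209)    [1303 ≡ 49 mod 209]
  = -(209|49)    [QR: 49 ≡ 1 mod 4, sign kept]
  = -(13|49)    [209 ≡ 13 mod 49]
  = -(49|13)    [QR: 13 ≡ 1 mod 4, sign kept]
  = -(10|13)    [49 ≡ 10 mod 13]
  = (5|13)    [13 ≡ 5 mod 8 ⇒ (2|13) = -1]
  = (13|5)    [QR: 5 ≡ 1 mod 4, sign kept]
  = (3|5)    [13 ≡ 3 mod 5]
  = (5|3)    [QR: 5 ≡ 1 mod 4, sign kept]
  = (2|3)    [5 ≡ 2 mod 3]
  = -(1|3)    [3 ≡ 3 mod 8 ⇒ (2|3) = -1]
  = -1    [(1|3) = 1]
(-1721|4327) = -1, and 4327 is prime, so -1721 is not a quadratic residue mod 4327.

no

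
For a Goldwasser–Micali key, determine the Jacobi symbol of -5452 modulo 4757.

(-5452/4757)
  = (5452/4757)    [4757 ≡ 1 mod 4 ⇒ (-1/4757) = +1]
  = (695/4757)    [5452 ≡ 695 mod 4757]
  = (4757/695)    [QR: 4757 ≡ 1 mod 4, sign kept]
  = (587/695)    [4757 ≡ 587 mod 695]
  = -(695/587)    [QR: both ≡ 3 mod 4, sign flips]
  = -(108/587)    [695 ≡ 108 mod 587]
  = -(27/587)    [587 ≡ 3 mod 8 ⇒ (2/587)^2 = +1]
  = (587/27)    [QR: both ≡ 3 mod 4, sign flips]
  = (20/27)    [587 ≡ 20 mod 27]
  = (5/27)    [27 ≡ 3 mod 8 ⇒ (2/27)^2 = +1]
  = (27/5)    [QR: 5 ≡ 1 mod 4, sign kept]
  = (2/5)    [27 ≡ 2 mod 5]
  = -(1/5)    [5 ≡ 5 mod 8 ⇒ (2/5) = -1]
  = -1    [(1/5) = 1]

-1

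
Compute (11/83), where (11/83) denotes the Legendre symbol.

1

(11/83)
  = -(83/11)    [QR: both ≡ 3 mod 4, sign flips]
  = -(6/11)    [83 ≡ 6 mod 11]
  = (3/11)    [11 ≡ 3 mod 8 ⇒ (2/11) = -1]
  = -(11/3)    [QR: both ≡ 3 mod 4, sign flips]
  = -(2/3)    [11 ≡ 2 mod 3]
  = (1/3)    [3 ≡ 3 mod 8 ⇒ (2/3) = -1]
  = 1    [(1/3) = 1]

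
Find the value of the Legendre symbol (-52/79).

(-52/79)
  = (27/79)    [-52 ≡ 27 mod 79]
  = -(79/27)    [QR: both ≡ 3 mod 4, sign flips]
  = -(25/27)    [79 ≡ 25 mod 27]
  = -(27/25)    [QR: 25 ≡ 1 mod 4, sign kept]
  = -(2/25)    [27 ≡ 2 mod 25]
  = -(1/25)    [25 ≡ 1 mod 8 ⇒ (2/25) = +1]
  = -1    [(1/25) = 1]

-1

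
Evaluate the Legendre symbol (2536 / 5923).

-1

(2536 / 5923)
  = -(317 / 5923)    [5923 ≡ 3 mod 8 ⇒ (2 / 5923)^3 = -1]
  = -(5923 / 317)    [QR: 317 ≡ 1 mod 4, sign kept]
  = -(217 / 317)    [5923 ≡ 217 mod 317]
  = -(317 / 217)    [QR: 217 ≡ 1 mod 4, sign kept]
  = -(100 / 217)    [317 ≡ 100 mod 217]
  = -(25 / 217)    [217 ≡ 1 mod 8 ⇒ (2 / 217)^2 = +1]
  = -(217 / 25)    [QR: 25 ≡ 1 mod 4, sign kept]
  = -(17 / 25)    [217 ≡ 17 mod 25]
  = -(25 / 17)    [QR: 17 ≡ 1 mod 4, sign kept]
  = -(8 / 17)    [25 ≡ 8 mod 17]
  = -(1 / 17)    [17 ≡ 1 mod 8 ⇒ (2 / 17)^3 = +1]
  = -1    [(1 / 17) = 1]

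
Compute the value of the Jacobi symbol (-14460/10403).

(-14460/10403)
  = (6346/10403)    [-14460 ≡ 6346 mod 10403]
  = -(3173/10403)    [10403 ≡ 3 mod 8 ⇒ (2/10403) = -1]
  = -(10403/3173)    [QR: 3173 ≡ 1 mod 4, sign kept]
  = -(884/3173)    [10403 ≡ 884 mod 3173]
  = -(221/3173)    [3173 ≡ 5 mod 8 ⇒ (2/3173)^2 = +1]
  = -(3173/221)    [QR: 221 ≡ 1 mod 4, sign kept]
  = -(79/221)    [3173 ≡ 79 mod 221]
  = -(221/79)    [QR: 221 ≡ 1 mod 4, sign kept]
  = -(63/79)    [221 ≡ 63 mod 79]
  = (79/63)    [QR: both ≡ 3 mod 4, sign flips]
  = (16/63)    [79 ≡ 16 mod 63]
  = (1/63)    [63 ≡ 7 mod 8 ⇒ (2/63)^4 = +1]
  = 1    [(1/63) = 1]

1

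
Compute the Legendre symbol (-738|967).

1

Reduce the numerator: -738 ≡ 229 (mod 967), so (-738|967) = (229|967).
229 ≡ 1 (mod 4), so quadratic reciprocity gives (229|967) = (967|229). Reduce: 967 ≡ 51 (mod 229). Now have (51|229).
229 ≡ 1 (mod 4), so quadratic reciprocity gives (51|229) = (229|51). Reduce: 229 ≡ 25 (mod 51). Now have (25|51).
25 ≡ 1 (mod 4), so quadratic reciprocity gives (25|51) = (51|25). Reduce: 51 ≡ 1 (mod 25). Now have (1|25).
(1|25) = 1. Collecting the sign factors: 1.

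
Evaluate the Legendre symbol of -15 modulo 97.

Reduce the numerator: -15 ≡ 82 (mod 97), so (-15/97) = (82/97).
Factor out 2: 82 = 2·41. Since 97 ≡ 1 (mod 8), (2/97) = +1. Now have (41/97).
41 ≡ 1 (mod 4), so quadratic reciprocity gives (41/97) = (97/41). Reduce: 97 ≡ 15 (mod 41). Now have (15/41).
41 ≡ 1 (mod 4), so quadratic reciprocity gives (15/41) = (41/15). Reduce: 41 ≡ 11 (mod 15). Now have (11/15).
Both 11 ≡ 3 and 15 ≡ 3 (mod 4), so reciprocity gives (11/15) = -(15/11). Reduce: 15 ≡ 4 (mod 11). Now have -(4/11).
Factor out 2: 4 = 2^2. Since 11 ≡ 3 (mod 8), (2/11) = -1, and (2/11)^2 = +1. Now have -(1/11).
(1/11) = 1. Collecting the sign factors: -1.

-1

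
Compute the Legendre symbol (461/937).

461 ≡ 1 (mod 4), so quadratic reciprocity gives (461/937) = (937/461). Reduce: 937 ≡ 15 (mod 461). Now have (15/461).
461 ≡ 1 (mod 4), so quadratic reciprocity gives (15/461) = (461/15). Reduce: 461 ≡ 11 (mod 15). Now have (11/15).
Both 11 ≡ 3 and 15 ≡ 3 (mod 4), so reciprocity gives (11/15) = -(15/11). Reduce: 15 ≡ 4 (mod 11). Now have -(4/11).
Factor out 2: 4 = 2^2. Since 11 ≡ 3 (mod 8), (2/11) = -1, and (2/11)^2 = +1. Now have -(1/11).
(1/11) = 1. Collecting the sign factors: -1.

-1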